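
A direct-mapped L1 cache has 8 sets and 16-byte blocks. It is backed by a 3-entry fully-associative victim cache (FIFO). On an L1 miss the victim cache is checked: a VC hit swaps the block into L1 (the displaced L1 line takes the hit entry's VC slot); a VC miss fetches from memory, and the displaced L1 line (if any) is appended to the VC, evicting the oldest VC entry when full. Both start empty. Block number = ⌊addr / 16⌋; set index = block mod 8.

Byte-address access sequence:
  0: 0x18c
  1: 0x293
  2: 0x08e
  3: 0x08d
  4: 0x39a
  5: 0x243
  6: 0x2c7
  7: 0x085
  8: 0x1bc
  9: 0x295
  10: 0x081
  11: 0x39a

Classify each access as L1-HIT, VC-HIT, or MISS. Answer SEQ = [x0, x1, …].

SEQ = [MISS, MISS, MISS, L1-HIT, MISS, MISS, MISS, L1-HIT, MISS, VC-HIT, L1-HIT, VC-HIT]

#0 0x18c→b24/s0 MISS; vc=[]
#1 0x293→b41/s1 MISS; vc=[]
#2 0x8e→b8/s0 MISS; vc=[24]
#3 0x8d→b8/s0 L1-HIT; vc=[24]
#4 0x39a→b57/s1 MISS; vc=[24,41]
#5 0x243→b36/s4 MISS; vc=[24,41]
#6 0x2c7→b44/s4 MISS; vc=[24,41,36]
#7 0x85→b8/s0 L1-HIT; vc=[24,41,36]
#8 0x1bc→b27/s3 MISS; vc=[24,41,36]
#9 0x295→b41/s1 VC-HIT; vc=[24,57,36]
#10 0x81→b8/s0 L1-HIT; vc=[24,57,36]
#11 0x39a→b57/s1 VC-HIT; vc=[24,41,36]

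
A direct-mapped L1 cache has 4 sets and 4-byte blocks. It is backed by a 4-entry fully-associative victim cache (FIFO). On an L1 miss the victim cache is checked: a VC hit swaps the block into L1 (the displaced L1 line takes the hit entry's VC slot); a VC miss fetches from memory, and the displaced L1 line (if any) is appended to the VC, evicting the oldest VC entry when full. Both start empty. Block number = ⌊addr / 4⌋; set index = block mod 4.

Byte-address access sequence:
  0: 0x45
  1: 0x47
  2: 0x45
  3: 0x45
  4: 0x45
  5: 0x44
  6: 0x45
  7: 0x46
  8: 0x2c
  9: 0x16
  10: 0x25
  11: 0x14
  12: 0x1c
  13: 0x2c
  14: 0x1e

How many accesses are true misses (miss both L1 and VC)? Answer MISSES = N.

MISSES = 5

#0 0x45→b17/s1 MISS; vc=[]
#1 0x47→b17/s1 L1-HIT; vc=[]
#2 0x45→b17/s1 L1-HIT; vc=[]
#3 0x45→b17/s1 L1-HIT; vc=[]
#4 0x45→b17/s1 L1-HIT; vc=[]
#5 0x44→b17/s1 L1-HIT; vc=[]
#6 0x45→b17/s1 L1-HIT; vc=[]
#7 0x46→b17/s1 L1-HIT; vc=[]
#8 0x2c→b11/s3 MISS; vc=[]
#9 0x16→b5/s1 MISS; vc=[17]
#10 0x25→b9/s1 MISS; vc=[17,5]
#11 0x14→b5/s1 VC-HIT; vc=[17,9]
#12 0x1c→b7/s3 MISS; vc=[17,9,11]
#13 0x2c→b11/s3 VC-HIT; vc=[17,9,7]
#14 0x1e→b7/s3 VC-HIT; vc=[17,9,11]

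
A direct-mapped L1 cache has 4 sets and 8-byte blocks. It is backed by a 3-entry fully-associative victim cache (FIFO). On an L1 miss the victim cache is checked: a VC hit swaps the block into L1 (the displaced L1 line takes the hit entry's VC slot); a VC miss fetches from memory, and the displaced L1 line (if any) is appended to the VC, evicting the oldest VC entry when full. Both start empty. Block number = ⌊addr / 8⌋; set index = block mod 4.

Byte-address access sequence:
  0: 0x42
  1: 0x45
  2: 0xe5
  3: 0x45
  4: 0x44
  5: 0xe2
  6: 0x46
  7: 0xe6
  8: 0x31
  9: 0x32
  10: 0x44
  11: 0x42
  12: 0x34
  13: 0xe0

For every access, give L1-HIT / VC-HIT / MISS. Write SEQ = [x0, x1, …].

  [0] addr=0x42 blk=8 s=0: MISS | VC []
  [1] addr=0x45 blk=8 s=0: L1-HIT | VC []
  [2] addr=0xe5 blk=28 s=0: MISS | VC [8]
  [3] addr=0x45 blk=8 s=0: VC-HIT | VC [28]
  [4] addr=0x44 blk=8 s=0: L1-HIT | VC [28]
  [5] addr=0xe2 blk=28 s=0: VC-HIT | VC [8]
  [6] addr=0x46 blk=8 s=0: VC-HIT | VC [28]
  [7] addr=0xe6 blk=28 s=0: VC-HIT | VC [8]
  [8] addr=0x31 blk=6 s=2: MISS | VC [8]
  [9] addr=0x32 blk=6 s=2: L1-HIT | VC [8]
  [10] addr=0x44 blk=8 s=0: VC-HIT | VC [28]
  [11] addr=0x42 blk=8 s=0: L1-HIT | VC [28]
  [12] addr=0x34 blk=6 s=2: L1-HIT | VC [28]
  [13] addr=0xe0 blk=28 s=0: VC-HIT | VC [8]

SEQ = [MISS, L1-HIT, MISS, VC-HIT, L1-HIT, VC-HIT, VC-HIT, VC-HIT, MISS, L1-HIT, VC-HIT, L1-HIT, L1-HIT, VC-HIT]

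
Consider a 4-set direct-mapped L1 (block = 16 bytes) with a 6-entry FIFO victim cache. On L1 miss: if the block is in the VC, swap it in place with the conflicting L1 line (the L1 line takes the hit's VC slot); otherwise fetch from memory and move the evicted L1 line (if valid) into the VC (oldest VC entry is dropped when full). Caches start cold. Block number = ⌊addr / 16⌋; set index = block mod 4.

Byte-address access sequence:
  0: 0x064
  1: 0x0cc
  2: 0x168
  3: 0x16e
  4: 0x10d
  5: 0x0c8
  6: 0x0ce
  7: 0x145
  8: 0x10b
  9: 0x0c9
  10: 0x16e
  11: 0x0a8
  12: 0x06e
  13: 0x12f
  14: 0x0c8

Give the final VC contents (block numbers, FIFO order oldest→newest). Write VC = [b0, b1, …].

0: 0x64 (blk 6, set 2) → MISS  vc=[]
1: 0xcc (blk 12, set 0) → MISS  vc=[]
2: 0x168 (blk 22, set 2) → MISS  vc=[6]
3: 0x16e (blk 22, set 2) → L1-HIT  vc=[6]
4: 0x10d (blk 16, set 0) → MISS  vc=[6, 12]
5: 0xc8 (blk 12, set 0) → VC-HIT  vc=[6, 16]
6: 0xce (blk 12, set 0) → L1-HIT  vc=[6, 16]
7: 0x145 (blk 20, set 0) → MISS  vc=[6, 16, 12]
8: 0x10b (blk 16, set 0) → VC-HIT  vc=[6, 20, 12]
9: 0xc9 (blk 12, set 0) → VC-HIT  vc=[6, 20, 16]
10: 0x16e (blk 22, set 2) → L1-HIT  vc=[6, 20, 16]
11: 0xa8 (blk 10, set 2) → MISS  vc=[6, 20, 16, 22]
12: 0x6e (blk 6, set 2) → VC-HIT  vc=[10, 20, 16, 22]
13: 0x12f (blk 18, set 2) → MISS  vc=[10, 20, 16, 22, 6]
14: 0xc8 (blk 12, set 0) → L1-HIT  vc=[10, 20, 16, 22, 6]

VC = [10, 20, 16, 22, 6]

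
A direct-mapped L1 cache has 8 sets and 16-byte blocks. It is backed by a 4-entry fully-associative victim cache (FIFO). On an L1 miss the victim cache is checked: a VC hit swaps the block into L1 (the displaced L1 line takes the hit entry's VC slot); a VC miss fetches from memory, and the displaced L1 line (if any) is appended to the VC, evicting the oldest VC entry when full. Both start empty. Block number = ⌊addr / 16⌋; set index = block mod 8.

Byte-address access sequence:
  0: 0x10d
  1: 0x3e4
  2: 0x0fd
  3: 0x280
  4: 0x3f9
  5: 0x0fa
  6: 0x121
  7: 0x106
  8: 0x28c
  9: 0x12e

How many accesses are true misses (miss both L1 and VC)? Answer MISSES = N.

  [0] addr=0x10d blk=16 s=0: MISS | VC []
  [1] addr=0x3e4 blk=62 s=6: MISS | VC []
  [2] addr=0xfd blk=15 s=7: MISS | VC []
  [3] addr=0x280 blk=40 s=0: MISS | VC [16]
  [4] addr=0x3f9 blk=63 s=7: MISS | VC [16, 15]
  [5] addr=0xfa blk=15 s=7: VC-HIT | VC [16, 63]
  [6] addr=0x121 blk=18 s=2: MISS | VC [16, 63]
  [7] addr=0x106 blk=16 s=0: VC-HIT | VC [40, 63]
  [8] addr=0x28c blk=40 s=0: VC-HIT | VC [16, 63]
  [9] addr=0x12e blk=18 s=2: L1-HIT | VC [16, 63]

MISSES = 6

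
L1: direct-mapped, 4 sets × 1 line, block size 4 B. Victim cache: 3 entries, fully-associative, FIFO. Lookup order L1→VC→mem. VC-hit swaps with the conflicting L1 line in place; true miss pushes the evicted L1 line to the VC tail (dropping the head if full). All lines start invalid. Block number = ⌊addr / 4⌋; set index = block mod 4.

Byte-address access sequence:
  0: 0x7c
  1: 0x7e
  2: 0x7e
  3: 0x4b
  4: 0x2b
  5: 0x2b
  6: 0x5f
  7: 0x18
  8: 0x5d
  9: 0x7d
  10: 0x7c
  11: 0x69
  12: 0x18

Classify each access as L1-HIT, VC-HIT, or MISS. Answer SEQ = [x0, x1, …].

SEQ = [MISS, L1-HIT, L1-HIT, MISS, MISS, L1-HIT, MISS, MISS, L1-HIT, VC-HIT, L1-HIT, MISS, VC-HIT]

0: 0x7c (blk 31, set 3) → MISS  vc=[]
1: 0x7e (blk 31, set 3) → L1-HIT  vc=[]
2: 0x7e (blk 31, set 3) → L1-HIT  vc=[]
3: 0x4b (blk 18, set 2) → MISS  vc=[]
4: 0x2b (blk 10, set 2) → MISS  vc=[18]
5: 0x2b (blk 10, set 2) → L1-HIT  vc=[18]
6: 0x5f (blk 23, set 3) → MISS  vc=[18, 31]
7: 0x18 (blk 6, set 2) → MISS  vc=[18, 31, 10]
8: 0x5d (blk 23, set 3) → L1-HIT  vc=[18, 31, 10]
9: 0x7d (blk 31, set 3) → VC-HIT  vc=[18, 23, 10]
10: 0x7c (blk 31, set 3) → L1-HIT  vc=[18, 23, 10]
11: 0x69 (blk 26, set 2) → MISS  vc=[23, 10, 6]
12: 0x18 (blk 6, set 2) → VC-HIT  vc=[23, 10, 26]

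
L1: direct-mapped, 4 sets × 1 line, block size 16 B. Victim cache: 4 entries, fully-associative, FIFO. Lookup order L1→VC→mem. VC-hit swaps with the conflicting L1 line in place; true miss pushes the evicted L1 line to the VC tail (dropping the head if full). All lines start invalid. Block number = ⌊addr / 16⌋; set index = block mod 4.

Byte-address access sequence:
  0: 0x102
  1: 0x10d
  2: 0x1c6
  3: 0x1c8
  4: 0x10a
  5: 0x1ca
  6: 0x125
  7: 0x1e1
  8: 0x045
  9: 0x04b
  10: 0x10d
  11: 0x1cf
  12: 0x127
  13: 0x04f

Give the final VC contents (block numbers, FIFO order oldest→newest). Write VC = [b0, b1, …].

VC = [28, 30, 16]

0: 0x102 (blk 16, set 0) → MISS  vc=[]
1: 0x10d (blk 16, set 0) → L1-HIT  vc=[]
2: 0x1c6 (blk 28, set 0) → MISS  vc=[16]
3: 0x1c8 (blk 28, set 0) → L1-HIT  vc=[16]
4: 0x10a (blk 16, set 0) → VC-HIT  vc=[28]
5: 0x1ca (blk 28, set 0) → VC-HIT  vc=[16]
6: 0x125 (blk 18, set 2) → MISS  vc=[16]
7: 0x1e1 (blk 30, set 2) → MISS  vc=[16, 18]
8: 0x45 (blk 4, set 0) → MISS  vc=[16, 18, 28]
9: 0x4b (blk 4, set 0) → L1-HIT  vc=[16, 18, 28]
10: 0x10d (blk 16, set 0) → VC-HIT  vc=[4, 18, 28]
11: 0x1cf (blk 28, set 0) → VC-HIT  vc=[4, 18, 16]
12: 0x127 (blk 18, set 2) → VC-HIT  vc=[4, 30, 16]
13: 0x4f (blk 4, set 0) → VC-HIT  vc=[28, 30, 16]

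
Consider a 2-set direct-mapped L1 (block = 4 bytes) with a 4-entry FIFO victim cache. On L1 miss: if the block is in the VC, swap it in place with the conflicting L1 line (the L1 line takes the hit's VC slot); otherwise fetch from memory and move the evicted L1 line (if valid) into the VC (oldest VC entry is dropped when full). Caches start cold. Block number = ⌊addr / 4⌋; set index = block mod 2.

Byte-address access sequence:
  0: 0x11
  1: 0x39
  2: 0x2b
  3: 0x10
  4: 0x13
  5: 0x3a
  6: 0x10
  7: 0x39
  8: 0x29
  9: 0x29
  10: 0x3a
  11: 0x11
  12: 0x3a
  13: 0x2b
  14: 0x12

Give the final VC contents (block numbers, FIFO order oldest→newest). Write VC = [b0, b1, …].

  [0] addr=0x11 blk=4 s=0: MISS | VC []
  [1] addr=0x39 blk=14 s=0: MISS | VC [4]
  [2] addr=0x2b blk=10 s=0: MISS | VC [4, 14]
  [3] addr=0x10 blk=4 s=0: VC-HIT | VC [10, 14]
  [4] addr=0x13 blk=4 s=0: L1-HIT | VC [10, 14]
  [5] addr=0x3a blk=14 s=0: VC-HIT | VC [10, 4]
  [6] addr=0x10 blk=4 s=0: VC-HIT | VC [10, 14]
  [7] addr=0x39 blk=14 s=0: VC-HIT | VC [10, 4]
  [8] addr=0x29 blk=10 s=0: VC-HIT | VC [14, 4]
  [9] addr=0x29 blk=10 s=0: L1-HIT | VC [14, 4]
  [10] addr=0x3a blk=14 s=0: VC-HIT | VC [10, 4]
  [11] addr=0x11 blk=4 s=0: VC-HIT | VC [10, 14]
  [12] addr=0x3a blk=14 s=0: VC-HIT | VC [10, 4]
  [13] addr=0x2b blk=10 s=0: VC-HIT | VC [14, 4]
  [14] addr=0x12 blk=4 s=0: VC-HIT | VC [14, 10]

VC = [14, 10]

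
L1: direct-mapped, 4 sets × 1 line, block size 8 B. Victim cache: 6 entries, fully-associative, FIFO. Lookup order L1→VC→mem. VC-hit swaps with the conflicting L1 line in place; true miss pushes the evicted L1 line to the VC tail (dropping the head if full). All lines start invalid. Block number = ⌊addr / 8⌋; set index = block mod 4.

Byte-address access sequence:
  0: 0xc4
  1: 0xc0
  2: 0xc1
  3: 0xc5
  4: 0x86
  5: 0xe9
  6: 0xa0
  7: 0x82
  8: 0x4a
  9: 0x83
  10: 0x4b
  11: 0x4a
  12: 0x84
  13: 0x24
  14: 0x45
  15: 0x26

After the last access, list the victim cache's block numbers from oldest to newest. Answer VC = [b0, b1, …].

VC = [24, 20, 29, 16, 8]

  [0] addr=0xc4 blk=24 s=0: MISS | VC []
  [1] addr=0xc0 blk=24 s=0: L1-HIT | VC []
  [2] addr=0xc1 blk=24 s=0: L1-HIT | VC []
  [3] addr=0xc5 blk=24 s=0: L1-HIT | VC []
  [4] addr=0x86 blk=16 s=0: MISS | VC [24]
  [5] addr=0xe9 blk=29 s=1: MISS | VC [24]
  [6] addr=0xa0 blk=20 s=0: MISS | VC [24, 16]
  [7] addr=0x82 blk=16 s=0: VC-HIT | VC [24, 20]
  [8] addr=0x4a blk=9 s=1: MISS | VC [24, 20, 29]
  [9] addr=0x83 blk=16 s=0: L1-HIT | VC [24, 20, 29]
  [10] addr=0x4b blk=9 s=1: L1-HIT | VC [24, 20, 29]
  [11] addr=0x4a blk=9 s=1: L1-HIT | VC [24, 20, 29]
  [12] addr=0x84 blk=16 s=0: L1-HIT | VC [24, 20, 29]
  [13] addr=0x24 blk=4 s=0: MISS | VC [24, 20, 29, 16]
  [14] addr=0x45 blk=8 s=0: MISS | VC [24, 20, 29, 16, 4]
  [15] addr=0x26 blk=4 s=0: VC-HIT | VC [24, 20, 29, 16, 8]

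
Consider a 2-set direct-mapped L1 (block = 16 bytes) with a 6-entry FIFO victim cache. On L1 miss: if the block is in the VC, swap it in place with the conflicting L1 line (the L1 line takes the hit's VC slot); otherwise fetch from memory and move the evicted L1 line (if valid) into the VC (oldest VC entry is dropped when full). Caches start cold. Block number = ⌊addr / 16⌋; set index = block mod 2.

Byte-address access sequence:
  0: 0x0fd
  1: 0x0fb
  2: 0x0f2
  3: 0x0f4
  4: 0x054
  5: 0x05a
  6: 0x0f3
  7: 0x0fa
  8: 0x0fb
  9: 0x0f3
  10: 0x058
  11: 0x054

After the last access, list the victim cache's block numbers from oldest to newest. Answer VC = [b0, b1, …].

VC = [15]

#0 0xfd→b15/s1 MISS; vc=[]
#1 0xfb→b15/s1 L1-HIT; vc=[]
#2 0xf2→b15/s1 L1-HIT; vc=[]
#3 0xf4→b15/s1 L1-HIT; vc=[]
#4 0x54→b5/s1 MISS; vc=[15]
#5 0x5a→b5/s1 L1-HIT; vc=[15]
#6 0xf3→b15/s1 VC-HIT; vc=[5]
#7 0xfa→b15/s1 L1-HIT; vc=[5]
#8 0xfb→b15/s1 L1-HIT; vc=[5]
#9 0xf3→b15/s1 L1-HIT; vc=[5]
#10 0x58→b5/s1 VC-HIT; vc=[15]
#11 0x54→b5/s1 L1-HIT; vc=[15]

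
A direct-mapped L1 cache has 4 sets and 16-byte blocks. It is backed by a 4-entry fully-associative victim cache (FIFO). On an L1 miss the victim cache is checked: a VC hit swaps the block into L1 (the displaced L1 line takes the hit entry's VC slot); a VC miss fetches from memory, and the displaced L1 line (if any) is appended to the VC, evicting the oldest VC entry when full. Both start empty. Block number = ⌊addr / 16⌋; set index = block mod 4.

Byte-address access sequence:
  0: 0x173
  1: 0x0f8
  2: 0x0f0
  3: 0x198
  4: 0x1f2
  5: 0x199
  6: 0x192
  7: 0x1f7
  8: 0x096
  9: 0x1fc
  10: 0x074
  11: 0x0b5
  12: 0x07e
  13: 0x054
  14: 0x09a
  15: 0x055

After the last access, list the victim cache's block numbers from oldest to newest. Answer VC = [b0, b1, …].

#0 0x173→b23/s3 MISS; vc=[]
#1 0xf8→b15/s3 MISS; vc=[23]
#2 0xf0→b15/s3 L1-HIT; vc=[23]
#3 0x198→b25/s1 MISS; vc=[23]
#4 0x1f2→b31/s3 MISS; vc=[23,15]
#5 0x199→b25/s1 L1-HIT; vc=[23,15]
#6 0x192→b25/s1 L1-HIT; vc=[23,15]
#7 0x1f7→b31/s3 L1-HIT; vc=[23,15]
#8 0x96→b9/s1 MISS; vc=[23,15,25]
#9 0x1fc→b31/s3 L1-HIT; vc=[23,15,25]
#10 0x74→b7/s3 MISS; vc=[23,15,25,31]
#11 0xb5→b11/s3 MISS; vc=[15,25,31,7]
#12 0x7e→b7/s3 VC-HIT; vc=[15,25,31,11]
#13 0x54→b5/s1 MISS; vc=[25,31,11,9]
#14 0x9a→b9/s1 VC-HIT; vc=[25,31,11,5]
#15 0x55→b5/s1 VC-HIT; vc=[25,31,11,9]

VC = [25, 31, 11, 9]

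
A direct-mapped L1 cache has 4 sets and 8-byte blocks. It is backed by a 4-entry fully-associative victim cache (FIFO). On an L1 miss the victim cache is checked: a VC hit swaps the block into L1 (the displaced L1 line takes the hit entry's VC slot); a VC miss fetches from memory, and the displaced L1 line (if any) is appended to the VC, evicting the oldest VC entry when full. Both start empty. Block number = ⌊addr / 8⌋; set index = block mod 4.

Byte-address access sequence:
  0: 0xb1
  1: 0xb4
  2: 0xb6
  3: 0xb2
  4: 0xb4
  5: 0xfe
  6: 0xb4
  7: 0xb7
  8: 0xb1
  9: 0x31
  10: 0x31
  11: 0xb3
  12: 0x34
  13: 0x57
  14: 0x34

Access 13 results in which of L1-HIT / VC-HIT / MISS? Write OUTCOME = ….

0: 0xb1 (blk 22, set 2) → MISS  vc=[]
1: 0xb4 (blk 22, set 2) → L1-HIT  vc=[]
2: 0xb6 (blk 22, set 2) → L1-HIT  vc=[]
3: 0xb2 (blk 22, set 2) → L1-HIT  vc=[]
4: 0xb4 (blk 22, set 2) → L1-HIT  vc=[]
5: 0xfe (blk 31, set 3) → MISS  vc=[]
6: 0xb4 (blk 22, set 2) → L1-HIT  vc=[]
7: 0xb7 (blk 22, set 2) → L1-HIT  vc=[]
8: 0xb1 (blk 22, set 2) → L1-HIT  vc=[]
9: 0x31 (blk 6, set 2) → MISS  vc=[22]
10: 0x31 (blk 6, set 2) → L1-HIT  vc=[22]
11: 0xb3 (blk 22, set 2) → VC-HIT  vc=[6]
12: 0x34 (blk 6, set 2) → VC-HIT  vc=[22]
13: 0x57 (blk 10, set 2) → MISS  vc=[22, 6]
14: 0x34 (blk 6, set 2) → VC-HIT  vc=[22, 10]

OUTCOME = MISS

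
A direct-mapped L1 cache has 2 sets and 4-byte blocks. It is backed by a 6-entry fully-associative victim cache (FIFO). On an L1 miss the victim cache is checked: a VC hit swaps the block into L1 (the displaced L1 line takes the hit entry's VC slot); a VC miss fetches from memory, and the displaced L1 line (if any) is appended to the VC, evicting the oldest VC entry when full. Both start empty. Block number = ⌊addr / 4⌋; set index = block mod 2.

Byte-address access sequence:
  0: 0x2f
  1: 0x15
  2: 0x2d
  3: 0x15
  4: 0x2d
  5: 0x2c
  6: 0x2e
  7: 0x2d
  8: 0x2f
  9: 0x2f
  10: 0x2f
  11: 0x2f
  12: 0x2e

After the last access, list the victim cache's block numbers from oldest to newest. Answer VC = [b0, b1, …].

VC = [5]

0: 0x2f (blk 11, set 1) → MISS  vc=[]
1: 0x15 (blk 5, set 1) → MISS  vc=[11]
2: 0x2d (blk 11, set 1) → VC-HIT  vc=[5]
3: 0x15 (blk 5, set 1) → VC-HIT  vc=[11]
4: 0x2d (blk 11, set 1) → VC-HIT  vc=[5]
5: 0x2c (blk 11, set 1) → L1-HIT  vc=[5]
6: 0x2e (blk 11, set 1) → L1-HIT  vc=[5]
7: 0x2d (blk 11, set 1) → L1-HIT  vc=[5]
8: 0x2f (blk 11, set 1) → L1-HIT  vc=[5]
9: 0x2f (blk 11, set 1) → L1-HIT  vc=[5]
10: 0x2f (blk 11, set 1) → L1-HIT  vc=[5]
11: 0x2f (blk 11, set 1) → L1-HIT  vc=[5]
12: 0x2e (blk 11, set 1) → L1-HIT  vc=[5]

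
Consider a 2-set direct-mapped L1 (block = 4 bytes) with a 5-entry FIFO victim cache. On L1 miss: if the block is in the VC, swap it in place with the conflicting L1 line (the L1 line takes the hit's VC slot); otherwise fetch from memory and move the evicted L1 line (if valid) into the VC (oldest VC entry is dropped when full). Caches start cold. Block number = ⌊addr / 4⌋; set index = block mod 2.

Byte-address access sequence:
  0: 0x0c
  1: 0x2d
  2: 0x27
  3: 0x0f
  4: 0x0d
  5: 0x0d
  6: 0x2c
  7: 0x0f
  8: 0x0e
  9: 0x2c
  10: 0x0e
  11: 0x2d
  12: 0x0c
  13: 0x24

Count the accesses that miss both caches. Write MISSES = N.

  [0] addr=0xc blk=3 s=1: MISS | VC []
  [1] addr=0x2d blk=11 s=1: MISS | VC [3]
  [2] addr=0x27 blk=9 s=1: MISS | VC [3, 11]
  [3] addr=0xf blk=3 s=1: VC-HIT | VC [9, 11]
  [4] addr=0xd blk=3 s=1: L1-HIT | VC [9, 11]
  [5] addr=0xd blk=3 s=1: L1-HIT | VC [9, 11]
  [6] addr=0x2c blk=11 s=1: VC-HIT | VC [9, 3]
  [7] addr=0xf blk=3 s=1: VC-HIT | VC [9, 11]
  [8] addr=0xe blk=3 s=1: L1-HIT | VC [9, 11]
  [9] addr=0x2c blk=11 s=1: VC-HIT | VC [9, 3]
  [10] addr=0xe blk=3 s=1: VC-HIT | VC [9, 11]
  [11] addr=0x2d blk=11 s=1: VC-HIT | VC [9, 3]
  [12] addr=0xc blk=3 s=1: VC-HIT | VC [9, 11]
  [13] addr=0x24 blk=9 s=1: VC-HIT | VC [3, 11]

MISSES = 3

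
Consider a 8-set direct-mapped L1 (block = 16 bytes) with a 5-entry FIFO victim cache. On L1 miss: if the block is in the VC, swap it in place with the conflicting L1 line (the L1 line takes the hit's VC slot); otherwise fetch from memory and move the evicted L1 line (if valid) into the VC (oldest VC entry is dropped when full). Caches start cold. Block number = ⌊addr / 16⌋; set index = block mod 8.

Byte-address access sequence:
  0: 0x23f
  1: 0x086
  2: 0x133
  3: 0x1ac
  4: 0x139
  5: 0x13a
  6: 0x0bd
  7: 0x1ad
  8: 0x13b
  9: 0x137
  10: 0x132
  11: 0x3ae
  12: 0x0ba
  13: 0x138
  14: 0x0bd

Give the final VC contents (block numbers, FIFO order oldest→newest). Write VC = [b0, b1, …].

0: 0x23f (blk 35, set 3) → MISS  vc=[]
1: 0x86 (blk 8, set 0) → MISS  vc=[]
2: 0x133 (blk 19, set 3) → MISS  vc=[35]
3: 0x1ac (blk 26, set 2) → MISS  vc=[35]
4: 0x139 (blk 19, set 3) → L1-HIT  vc=[35]
5: 0x13a (blk 19, set 3) → L1-HIT  vc=[35]
6: 0xbd (blk 11, set 3) → MISS  vc=[35, 19]
7: 0x1ad (blk 26, set 2) → L1-HIT  vc=[35, 19]
8: 0x13b (blk 19, set 3) → VC-HIT  vc=[35, 11]
9: 0x137 (blk 19, set 3) → L1-HIT  vc=[35, 11]
10: 0x132 (blk 19, set 3) → L1-HIT  vc=[35, 11]
11: 0x3ae (blk 58, set 2) → MISS  vc=[35, 11, 26]
12: 0xba (blk 11, set 3) → VC-HIT  vc=[35, 19, 26]
13: 0x138 (blk 19, set 3) → VC-HIT  vc=[35, 11, 26]
14: 0xbd (blk 11, set 3) → VC-HIT  vc=[35, 19, 26]

VC = [35, 19, 26]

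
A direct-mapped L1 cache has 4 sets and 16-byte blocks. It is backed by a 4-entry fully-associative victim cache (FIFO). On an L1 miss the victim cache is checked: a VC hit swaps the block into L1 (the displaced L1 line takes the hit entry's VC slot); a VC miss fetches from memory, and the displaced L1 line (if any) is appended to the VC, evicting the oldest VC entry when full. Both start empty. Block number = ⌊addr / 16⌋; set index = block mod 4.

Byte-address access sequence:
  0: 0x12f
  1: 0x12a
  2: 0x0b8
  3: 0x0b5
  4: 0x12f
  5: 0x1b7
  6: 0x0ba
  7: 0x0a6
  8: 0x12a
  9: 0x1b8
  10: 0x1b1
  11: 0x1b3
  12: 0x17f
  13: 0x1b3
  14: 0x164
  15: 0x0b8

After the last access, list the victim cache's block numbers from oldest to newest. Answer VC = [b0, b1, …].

VC = [27, 10, 23, 18]

  [0] addr=0x12f blk=18 s=2: MISS | VC []
  [1] addr=0x12a blk=18 s=2: L1-HIT | VC []
  [2] addr=0xb8 blk=11 s=3: MISS | VC []
  [3] addr=0xb5 blk=11 s=3: L1-HIT | VC []
  [4] addr=0x12f blk=18 s=2: L1-HIT | VC []
  [5] addr=0x1b7 blk=27 s=3: MISS | VC [11]
  [6] addr=0xba blk=11 s=3: VC-HIT | VC [27]
  [7] addr=0xa6 blk=10 s=2: MISS | VC [27, 18]
  [8] addr=0x12a blk=18 s=2: VC-HIT | VC [27, 10]
  [9] addr=0x1b8 blk=27 s=3: VC-HIT | VC [11, 10]
  [10] addr=0x1b1 blk=27 s=3: L1-HIT | VC [11, 10]
  [11] addr=0x1b3 blk=27 s=3: L1-HIT | VC [11, 10]
  [12] addr=0x17f blk=23 s=3: MISS | VC [11, 10, 27]
  [13] addr=0x1b3 blk=27 s=3: VC-HIT | VC [11, 10, 23]
  [14] addr=0x164 blk=22 s=2: MISS | VC [11, 10, 23, 18]
  [15] addr=0xb8 blk=11 s=3: VC-HIT | VC [27, 10, 23, 18]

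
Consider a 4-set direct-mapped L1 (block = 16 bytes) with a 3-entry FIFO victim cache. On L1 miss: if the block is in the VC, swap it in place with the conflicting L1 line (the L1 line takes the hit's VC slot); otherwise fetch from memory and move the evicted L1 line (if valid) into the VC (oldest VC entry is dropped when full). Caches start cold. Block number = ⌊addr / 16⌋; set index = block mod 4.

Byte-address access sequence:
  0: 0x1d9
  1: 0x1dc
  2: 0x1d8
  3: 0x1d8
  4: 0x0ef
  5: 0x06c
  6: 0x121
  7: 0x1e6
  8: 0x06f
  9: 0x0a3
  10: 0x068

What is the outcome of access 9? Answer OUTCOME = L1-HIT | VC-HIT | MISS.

0: 0x1d9 (blk 29, set 1) → MISS  vc=[]
1: 0x1dc (blk 29, set 1) → L1-HIT  vc=[]
2: 0x1d8 (blk 29, set 1) → L1-HIT  vc=[]
3: 0x1d8 (blk 29, set 1) → L1-HIT  vc=[]
4: 0xef (blk 14, set 2) → MISS  vc=[]
5: 0x6c (blk 6, set 2) → MISS  vc=[14]
6: 0x121 (blk 18, set 2) → MISS  vc=[14, 6]
7: 0x1e6 (blk 30, set 2) → MISS  vc=[14, 6, 18]
8: 0x6f (blk 6, set 2) → VC-HIT  vc=[14, 30, 18]
9: 0xa3 (blk 10, set 2) → MISS  vc=[30, 18, 6]
10: 0x68 (blk 6, set 2) → VC-HIT  vc=[30, 18, 10]

OUTCOME = MISS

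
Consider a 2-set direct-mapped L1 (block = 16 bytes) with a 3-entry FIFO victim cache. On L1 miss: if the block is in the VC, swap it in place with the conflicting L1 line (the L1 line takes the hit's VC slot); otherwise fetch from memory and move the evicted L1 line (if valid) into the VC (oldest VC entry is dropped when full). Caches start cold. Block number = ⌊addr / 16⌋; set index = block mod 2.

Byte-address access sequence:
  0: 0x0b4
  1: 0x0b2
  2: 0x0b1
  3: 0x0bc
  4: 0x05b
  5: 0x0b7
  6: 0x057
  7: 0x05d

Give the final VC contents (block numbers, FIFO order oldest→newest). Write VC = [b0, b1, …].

  [0] addr=0xb4 blk=11 s=1: MISS | VC []
  [1] addr=0xb2 blk=11 s=1: L1-HIT | VC []
  [2] addr=0xb1 blk=11 s=1: L1-HIT | VC []
  [3] addr=0xbc blk=11 s=1: L1-HIT | VC []
  [4] addr=0x5b blk=5 s=1: MISS | VC [11]
  [5] addr=0xb7 blk=11 s=1: VC-HIT | VC [5]
  [6] addr=0x57 blk=5 s=1: VC-HIT | VC [11]
  [7] addr=0x5d blk=5 s=1: L1-HIT | VC [11]

VC = [11]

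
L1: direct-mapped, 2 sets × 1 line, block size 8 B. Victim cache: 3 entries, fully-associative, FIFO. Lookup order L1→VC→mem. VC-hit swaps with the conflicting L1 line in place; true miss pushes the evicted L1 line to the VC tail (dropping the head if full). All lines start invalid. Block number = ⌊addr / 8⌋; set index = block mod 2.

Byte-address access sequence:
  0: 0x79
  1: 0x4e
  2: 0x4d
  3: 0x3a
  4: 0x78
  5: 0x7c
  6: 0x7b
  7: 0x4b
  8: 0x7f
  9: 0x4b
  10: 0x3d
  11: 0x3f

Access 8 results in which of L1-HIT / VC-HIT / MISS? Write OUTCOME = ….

  [0] addr=0x79 blk=15 s=1: MISS | VC []
  [1] addr=0x4e blk=9 s=1: MISS | VC [15]
  [2] addr=0x4d blk=9 s=1: L1-HIT | VC [15]
  [3] addr=0x3a blk=7 s=1: MISS | VC [15, 9]
  [4] addr=0x78 blk=15 s=1: VC-HIT | VC [7, 9]
  [5] addr=0x7c blk=15 s=1: L1-HIT | VC [7, 9]
  [6] addr=0x7b blk=15 s=1: L1-HIT | VC [7, 9]
  [7] addr=0x4b blk=9 s=1: VC-HIT | VC [7, 15]
  [8] addr=0x7f blk=15 s=1: VC-HIT | VC [7, 9]
  [9] addr=0x4b blk=9 s=1: VC-HIT | VC [7, 15]
  [10] addr=0x3d blk=7 s=1: VC-HIT | VC [9, 15]
  [11] addr=0x3f blk=7 s=1: L1-HIT | VC [9, 15]

OUTCOME = VC-HIT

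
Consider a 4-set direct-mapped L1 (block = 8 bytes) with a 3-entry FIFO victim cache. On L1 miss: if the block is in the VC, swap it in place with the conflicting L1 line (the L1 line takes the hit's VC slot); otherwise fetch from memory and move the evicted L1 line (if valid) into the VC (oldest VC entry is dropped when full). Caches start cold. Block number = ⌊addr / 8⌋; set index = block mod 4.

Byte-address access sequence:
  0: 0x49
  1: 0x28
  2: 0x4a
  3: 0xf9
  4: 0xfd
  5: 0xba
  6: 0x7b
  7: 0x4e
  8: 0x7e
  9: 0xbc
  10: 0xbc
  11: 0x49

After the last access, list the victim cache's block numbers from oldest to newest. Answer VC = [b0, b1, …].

#0 0x49→b9/s1 MISS; vc=[]
#1 0x28→b5/s1 MISS; vc=[9]
#2 0x4a→b9/s1 VC-HIT; vc=[5]
#3 0xf9→b31/s3 MISS; vc=[5]
#4 0xfd→b31/s3 L1-HIT; vc=[5]
#5 0xba→b23/s3 MISS; vc=[5,31]
#6 0x7b→b15/s3 MISS; vc=[5,31,23]
#7 0x4e→b9/s1 L1-HIT; vc=[5,31,23]
#8 0x7e→b15/s3 L1-HIT; vc=[5,31,23]
#9 0xbc→b23/s3 VC-HIT; vc=[5,31,15]
#10 0xbc→b23/s3 L1-HIT; vc=[5,31,15]
#11 0x49→b9/s1 L1-HIT; vc=[5,31,15]

VC = [5, 31, 15]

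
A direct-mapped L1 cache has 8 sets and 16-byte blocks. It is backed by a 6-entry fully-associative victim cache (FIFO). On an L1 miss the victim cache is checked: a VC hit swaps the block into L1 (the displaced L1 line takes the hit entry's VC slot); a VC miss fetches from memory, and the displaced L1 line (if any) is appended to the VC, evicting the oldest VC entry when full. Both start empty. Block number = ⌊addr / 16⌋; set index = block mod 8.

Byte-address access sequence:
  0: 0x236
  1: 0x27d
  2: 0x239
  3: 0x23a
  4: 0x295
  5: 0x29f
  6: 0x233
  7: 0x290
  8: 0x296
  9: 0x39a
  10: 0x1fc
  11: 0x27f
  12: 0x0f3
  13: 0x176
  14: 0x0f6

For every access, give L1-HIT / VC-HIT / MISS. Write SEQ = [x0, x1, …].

SEQ = [MISS, MISS, L1-HIT, L1-HIT, MISS, L1-HIT, L1-HIT, L1-HIT, L1-HIT, MISS, MISS, VC-HIT, MISS, MISS, VC-HIT]

  [0] addr=0x236 blk=35 s=3: MISS | VC []
  [1] addr=0x27d blk=39 s=7: MISS | VC []
  [2] addr=0x239 blk=35 s=3: L1-HIT | VC []
  [3] addr=0x23a blk=35 s=3: L1-HIT | VC []
  [4] addr=0x295 blk=41 s=1: MISS | VC []
  [5] addr=0x29f blk=41 s=1: L1-HIT | VC []
  [6] addr=0x233 blk=35 s=3: L1-HIT | VC []
  [7] addr=0x290 blk=41 s=1: L1-HIT | VC []
  [8] addr=0x296 blk=41 s=1: L1-HIT | VC []
  [9] addr=0x39a blk=57 s=1: MISS | VC [41]
  [10] addr=0x1fc blk=31 s=7: MISS | VC [41, 39]
  [11] addr=0x27f blk=39 s=7: VC-HIT | VC [41, 31]
  [12] addr=0xf3 blk=15 s=7: MISS | VC [41, 31, 39]
  [13] addr=0x176 blk=23 s=7: MISS | VC [41, 31, 39, 15]
  [14] addr=0xf6 blk=15 s=7: VC-HIT | VC [41, 31, 39, 23]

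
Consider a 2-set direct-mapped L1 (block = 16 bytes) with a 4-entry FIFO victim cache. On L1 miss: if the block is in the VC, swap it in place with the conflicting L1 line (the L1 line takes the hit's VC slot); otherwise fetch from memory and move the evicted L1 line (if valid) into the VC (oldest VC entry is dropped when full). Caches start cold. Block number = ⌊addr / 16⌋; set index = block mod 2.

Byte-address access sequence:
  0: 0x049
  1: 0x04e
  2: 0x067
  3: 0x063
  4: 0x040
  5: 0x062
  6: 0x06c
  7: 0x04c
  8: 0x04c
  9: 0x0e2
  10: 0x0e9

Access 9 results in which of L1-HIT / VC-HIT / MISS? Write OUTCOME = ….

0: 0x49 (blk 4, set 0) → MISS  vc=[]
1: 0x4e (blk 4, set 0) → L1-HIT  vc=[]
2: 0x67 (blk 6, set 0) → MISS  vc=[4]
3: 0x63 (blk 6, set 0) → L1-HIT  vc=[4]
4: 0x40 (blk 4, set 0) → VC-HIT  vc=[6]
5: 0x62 (blk 6, set 0) → VC-HIT  vc=[4]
6: 0x6c (blk 6, set 0) → L1-HIT  vc=[4]
7: 0x4c (blk 4, set 0) → VC-HIT  vc=[6]
8: 0x4c (blk 4, set 0) → L1-HIT  vc=[6]
9: 0xe2 (blk 14, set 0) → MISS  vc=[6, 4]
10: 0xe9 (blk 14, set 0) → L1-HIT  vc=[6, 4]

OUTCOME = MISS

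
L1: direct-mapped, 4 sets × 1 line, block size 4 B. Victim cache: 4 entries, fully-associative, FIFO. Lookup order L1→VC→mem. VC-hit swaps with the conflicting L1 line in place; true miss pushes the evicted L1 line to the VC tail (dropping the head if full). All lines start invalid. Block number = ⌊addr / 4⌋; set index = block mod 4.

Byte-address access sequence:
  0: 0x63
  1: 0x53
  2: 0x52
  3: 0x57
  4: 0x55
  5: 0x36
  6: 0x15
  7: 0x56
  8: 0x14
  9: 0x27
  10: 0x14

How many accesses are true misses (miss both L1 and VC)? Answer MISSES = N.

#0 0x63→b24/s0 MISS; vc=[]
#1 0x53→b20/s0 MISS; vc=[24]
#2 0x52→b20/s0 L1-HIT; vc=[24]
#3 0x57→b21/s1 MISS; vc=[24]
#4 0x55→b21/s1 L1-HIT; vc=[24]
#5 0x36→b13/s1 MISS; vc=[24,21]
#6 0x15→b5/s1 MISS; vc=[24,21,13]
#7 0x56→b21/s1 VC-HIT; vc=[24,5,13]
#8 0x14→b5/s1 VC-HIT; vc=[24,21,13]
#9 0x27→b9/s1 MISS; vc=[24,21,13,5]
#10 0x14→b5/s1 VC-HIT; vc=[24,21,13,9]

MISSES = 6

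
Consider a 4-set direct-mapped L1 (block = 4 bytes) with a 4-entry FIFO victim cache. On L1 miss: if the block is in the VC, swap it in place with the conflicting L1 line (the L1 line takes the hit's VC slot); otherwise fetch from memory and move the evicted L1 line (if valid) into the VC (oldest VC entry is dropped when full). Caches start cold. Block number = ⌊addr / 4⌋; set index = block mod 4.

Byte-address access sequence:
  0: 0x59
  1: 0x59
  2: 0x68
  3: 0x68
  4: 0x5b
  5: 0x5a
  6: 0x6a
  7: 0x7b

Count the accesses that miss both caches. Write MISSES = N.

MISSES = 3

#0 0x59→b22/s2 MISS; vc=[]
#1 0x59→b22/s2 L1-HIT; vc=[]
#2 0x68→b26/s2 MISS; vc=[22]
#3 0x68→b26/s2 L1-HIT; vc=[22]
#4 0x5b→b22/s2 VC-HIT; vc=[26]
#5 0x5a→b22/s2 L1-HIT; vc=[26]
#6 0x6a→b26/s2 VC-HIT; vc=[22]
#7 0x7b→b30/s2 MISS; vc=[22,26]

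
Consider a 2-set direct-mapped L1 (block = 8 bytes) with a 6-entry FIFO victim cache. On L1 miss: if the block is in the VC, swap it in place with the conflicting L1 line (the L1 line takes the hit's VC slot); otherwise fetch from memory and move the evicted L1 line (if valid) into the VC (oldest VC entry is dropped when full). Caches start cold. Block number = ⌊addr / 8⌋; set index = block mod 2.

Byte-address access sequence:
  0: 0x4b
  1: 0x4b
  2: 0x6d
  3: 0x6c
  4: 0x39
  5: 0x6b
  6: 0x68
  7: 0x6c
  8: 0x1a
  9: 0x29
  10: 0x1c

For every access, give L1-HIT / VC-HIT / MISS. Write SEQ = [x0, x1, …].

SEQ = [MISS, L1-HIT, MISS, L1-HIT, MISS, VC-HIT, L1-HIT, L1-HIT, MISS, MISS, VC-HIT]

#0 0x4b→b9/s1 MISS; vc=[]
#1 0x4b→b9/s1 L1-HIT; vc=[]
#2 0x6d→b13/s1 MISS; vc=[9]
#3 0x6c→b13/s1 L1-HIT; vc=[9]
#4 0x39→b7/s1 MISS; vc=[9,13]
#5 0x6b→b13/s1 VC-HIT; vc=[9,7]
#6 0x68→b13/s1 L1-HIT; vc=[9,7]
#7 0x6c→b13/s1 L1-HIT; vc=[9,7]
#8 0x1a→b3/s1 MISS; vc=[9,7,13]
#9 0x29→b5/s1 MISS; vc=[9,7,13,3]
#10 0x1c→b3/s1 VC-HIT; vc=[9,7,13,5]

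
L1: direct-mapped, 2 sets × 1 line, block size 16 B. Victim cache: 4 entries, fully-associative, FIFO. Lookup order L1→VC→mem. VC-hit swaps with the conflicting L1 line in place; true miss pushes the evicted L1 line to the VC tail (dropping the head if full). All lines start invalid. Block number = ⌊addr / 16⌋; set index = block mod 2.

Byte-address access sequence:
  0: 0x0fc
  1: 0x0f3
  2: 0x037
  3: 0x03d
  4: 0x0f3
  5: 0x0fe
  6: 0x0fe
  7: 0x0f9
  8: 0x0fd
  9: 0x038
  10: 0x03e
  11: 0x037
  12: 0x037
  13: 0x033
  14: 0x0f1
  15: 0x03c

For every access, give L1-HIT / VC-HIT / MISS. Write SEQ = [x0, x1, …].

SEQ = [MISS, L1-HIT, MISS, L1-HIT, VC-HIT, L1-HIT, L1-HIT, L1-HIT, L1-HIT, VC-HIT, L1-HIT, L1-HIT, L1-HIT, L1-HIT, VC-HIT, VC-HIT]

  [0] addr=0xfc blk=15 s=1: MISS | VC []
  [1] addr=0xf3 blk=15 s=1: L1-HIT | VC []
  [2] addr=0x37 blk=3 s=1: MISS | VC [15]
  [3] addr=0x3d blk=3 s=1: L1-HIT | VC [15]
  [4] addr=0xf3 blk=15 s=1: VC-HIT | VC [3]
  [5] addr=0xfe blk=15 s=1: L1-HIT | VC [3]
  [6] addr=0xfe blk=15 s=1: L1-HIT | VC [3]
  [7] addr=0xf9 blk=15 s=1: L1-HIT | VC [3]
  [8] addr=0xfd blk=15 s=1: L1-HIT | VC [3]
  [9] addr=0x38 blk=3 s=1: VC-HIT | VC [15]
  [10] addr=0x3e blk=3 s=1: L1-HIT | VC [15]
  [11] addr=0x37 blk=3 s=1: L1-HIT | VC [15]
  [12] addr=0x37 blk=3 s=1: L1-HIT | VC [15]
  [13] addr=0x33 blk=3 s=1: L1-HIT | VC [15]
  [14] addr=0xf1 blk=15 s=1: VC-HIT | VC [3]
  [15] addr=0x3c blk=3 s=1: VC-HIT | VC [15]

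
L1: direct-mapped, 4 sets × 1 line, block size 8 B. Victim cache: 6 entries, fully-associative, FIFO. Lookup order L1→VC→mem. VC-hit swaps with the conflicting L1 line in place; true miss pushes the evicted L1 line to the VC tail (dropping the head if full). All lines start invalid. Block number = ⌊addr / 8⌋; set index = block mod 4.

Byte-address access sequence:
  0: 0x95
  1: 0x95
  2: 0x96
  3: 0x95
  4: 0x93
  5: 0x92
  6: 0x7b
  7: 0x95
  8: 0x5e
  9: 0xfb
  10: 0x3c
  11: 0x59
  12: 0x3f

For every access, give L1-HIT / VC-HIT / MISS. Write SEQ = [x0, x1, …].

0: 0x95 (blk 18, set 2) → MISS  vc=[]
1: 0x95 (blk 18, set 2) → L1-HIT  vc=[]
2: 0x96 (blk 18, set 2) → L1-HIT  vc=[]
3: 0x95 (blk 18, set 2) → L1-HIT  vc=[]
4: 0x93 (blk 18, set 2) → L1-HIT  vc=[]
5: 0x92 (blk 18, set 2) → L1-HIT  vc=[]
6: 0x7b (blk 15, set 3) → MISS  vc=[]
7: 0x95 (blk 18, set 2) → L1-HIT  vc=[]
8: 0x5e (blk 11, set 3) → MISS  vc=[15]
9: 0xfb (blk 31, set 3) → MISS  vc=[15, 11]
10: 0x3c (blk 7, set 3) → MISS  vc=[15, 11, 31]
11: 0x59 (blk 11, set 3) → VC-HIT  vc=[15, 7, 31]
12: 0x3f (blk 7, set 3) → VC-HIT  vc=[15, 11, 31]

SEQ = [MISS, L1-HIT, L1-HIT, L1-HIT, L1-HIT, L1-HIT, MISS, L1-HIT, MISS, MISS, MISS, VC-HIT, VC-HIT]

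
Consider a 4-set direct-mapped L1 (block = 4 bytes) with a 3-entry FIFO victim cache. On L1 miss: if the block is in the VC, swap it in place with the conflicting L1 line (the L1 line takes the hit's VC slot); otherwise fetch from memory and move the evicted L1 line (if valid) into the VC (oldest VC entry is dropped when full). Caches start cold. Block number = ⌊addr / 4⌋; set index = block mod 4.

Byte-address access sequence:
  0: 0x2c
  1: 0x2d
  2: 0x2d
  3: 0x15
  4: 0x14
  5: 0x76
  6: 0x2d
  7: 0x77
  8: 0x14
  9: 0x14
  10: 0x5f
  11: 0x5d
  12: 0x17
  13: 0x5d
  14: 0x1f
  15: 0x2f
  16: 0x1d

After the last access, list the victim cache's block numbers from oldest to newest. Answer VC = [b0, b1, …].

  [0] addr=0x2c blk=11 s=3: MISS | VC []
  [1] addr=0x2d blk=11 s=3: L1-HIT | VC []
  [2] addr=0x2d blk=11 s=3: L1-HIT | VC []
  [3] addr=0x15 blk=5 s=1: MISS | VC []
  [4] addr=0x14 blk=5 s=1: L1-HIT | VC []
  [5] addr=0x76 blk=29 s=1: MISS | VC [5]
  [6] addr=0x2d blk=11 s=3: L1-HIT | VC [5]
  [7] addr=0x77 blk=29 s=1: L1-HIT | VC [5]
  [8] addr=0x14 blk=5 s=1: VC-HIT | VC [29]
  [9] addr=0x14 blk=5 s=1: L1-HIT | VC [29]
  [10] addr=0x5f blk=23 s=3: MISS | VC [29, 11]
  [11] addr=0x5d blk=23 s=3: L1-HIT | VC [29, 11]
  [12] addr=0x17 blk=5 s=1: L1-HIT | VC [29, 11]
  [13] addr=0x5d blk=23 s=3: L1-HIT | VC [29, 11]
  [14] addr=0x1f blk=7 s=3: MISS | VC [29, 11, 23]
  [15] addr=0x2f blk=11 s=3: VC-HIT | VC [29, 7, 23]
  [16] addr=0x1d blk=7 s=3: VC-HIT | VC [29, 11, 23]

VC = [29, 11, 23]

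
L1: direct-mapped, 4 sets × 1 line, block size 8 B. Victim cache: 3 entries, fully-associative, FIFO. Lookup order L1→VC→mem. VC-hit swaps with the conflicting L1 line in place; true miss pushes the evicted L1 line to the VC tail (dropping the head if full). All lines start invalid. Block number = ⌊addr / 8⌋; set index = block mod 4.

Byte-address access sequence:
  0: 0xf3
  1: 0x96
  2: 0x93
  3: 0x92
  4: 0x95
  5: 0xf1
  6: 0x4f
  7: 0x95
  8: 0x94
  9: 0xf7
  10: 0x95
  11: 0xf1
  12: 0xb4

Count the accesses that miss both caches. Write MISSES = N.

#0 0xf3→b30/s2 MISS; vc=[]
#1 0x96→b18/s2 MISS; vc=[30]
#2 0x93→b18/s2 L1-HIT; vc=[30]
#3 0x92→b18/s2 L1-HIT; vc=[30]
#4 0x95→b18/s2 L1-HIT; vc=[30]
#5 0xf1→b30/s2 VC-HIT; vc=[18]
#6 0x4f→b9/s1 MISS; vc=[18]
#7 0x95→b18/s2 VC-HIT; vc=[30]
#8 0x94→b18/s2 L1-HIT; vc=[30]
#9 0xf7→b30/s2 VC-HIT; vc=[18]
#10 0x95→b18/s2 VC-HIT; vc=[30]
#11 0xf1→b30/s2 VC-HIT; vc=[18]
#12 0xb4→b22/s2 MISS; vc=[18,30]

MISSES = 4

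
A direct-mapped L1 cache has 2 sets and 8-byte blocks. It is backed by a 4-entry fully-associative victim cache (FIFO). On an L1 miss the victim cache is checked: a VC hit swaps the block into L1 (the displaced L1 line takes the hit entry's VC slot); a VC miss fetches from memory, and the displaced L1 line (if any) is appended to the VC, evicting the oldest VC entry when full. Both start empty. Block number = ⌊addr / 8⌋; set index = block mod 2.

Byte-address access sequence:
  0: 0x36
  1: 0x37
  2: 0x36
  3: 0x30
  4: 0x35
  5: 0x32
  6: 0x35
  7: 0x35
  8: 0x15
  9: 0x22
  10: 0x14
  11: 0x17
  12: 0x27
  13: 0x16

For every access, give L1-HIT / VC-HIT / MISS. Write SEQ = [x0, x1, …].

0: 0x36 (blk 6, set 0) → MISS  vc=[]
1: 0x37 (blk 6, set 0) → L1-HIT  vc=[]
2: 0x36 (blk 6, set 0) → L1-HIT  vc=[]
3: 0x30 (blk 6, set 0) → L1-HIT  vc=[]
4: 0x35 (blk 6, set 0) → L1-HIT  vc=[]
5: 0x32 (blk 6, set 0) → L1-HIT  vc=[]
6: 0x35 (blk 6, set 0) → L1-HIT  vc=[]
7: 0x35 (blk 6, set 0) → L1-HIT  vc=[]
8: 0x15 (blk 2, set 0) → MISS  vc=[6]
9: 0x22 (blk 4, set 0) → MISS  vc=[6, 2]
10: 0x14 (blk 2, set 0) → VC-HIT  vc=[6, 4]
11: 0x17 (blk 2, set 0) → L1-HIT  vc=[6, 4]
12: 0x27 (blk 4, set 0) → VC-HIT  vc=[6, 2]
13: 0x16 (blk 2, set 0) → VC-HIT  vc=[6, 4]

SEQ = [MISS, L1-HIT, L1-HIT, L1-HIT, L1-HIT, L1-HIT, L1-HIT, L1-HIT, MISS, MISS, VC-HIT, L1-HIT, VC-HIT, VC-HIT]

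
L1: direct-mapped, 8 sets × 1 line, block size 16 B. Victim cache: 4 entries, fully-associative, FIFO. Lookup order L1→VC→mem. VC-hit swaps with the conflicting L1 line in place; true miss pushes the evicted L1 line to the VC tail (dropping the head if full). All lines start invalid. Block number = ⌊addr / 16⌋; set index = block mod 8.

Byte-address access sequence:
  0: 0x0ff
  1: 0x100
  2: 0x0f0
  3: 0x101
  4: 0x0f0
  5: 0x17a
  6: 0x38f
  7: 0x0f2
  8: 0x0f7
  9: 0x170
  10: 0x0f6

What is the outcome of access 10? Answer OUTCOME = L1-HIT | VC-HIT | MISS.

#0 0xff→b15/s7 MISS; vc=[]
#1 0x100→b16/s0 MISS; vc=[]
#2 0xf0→b15/s7 L1-HIT; vc=[]
#3 0x101→b16/s0 L1-HIT; vc=[]
#4 0xf0→b15/s7 L1-HIT; vc=[]
#5 0x17a→b23/s7 MISS; vc=[15]
#6 0x38f→b56/s0 MISS; vc=[15,16]
#7 0xf2→b15/s7 VC-HIT; vc=[23,16]
#8 0xf7→b15/s7 L1-HIT; vc=[23,16]
#9 0x170→b23/s7 VC-HIT; vc=[15,16]
#10 0xf6→b15/s7 VC-HIT; vc=[23,16]

OUTCOME = VC-HIT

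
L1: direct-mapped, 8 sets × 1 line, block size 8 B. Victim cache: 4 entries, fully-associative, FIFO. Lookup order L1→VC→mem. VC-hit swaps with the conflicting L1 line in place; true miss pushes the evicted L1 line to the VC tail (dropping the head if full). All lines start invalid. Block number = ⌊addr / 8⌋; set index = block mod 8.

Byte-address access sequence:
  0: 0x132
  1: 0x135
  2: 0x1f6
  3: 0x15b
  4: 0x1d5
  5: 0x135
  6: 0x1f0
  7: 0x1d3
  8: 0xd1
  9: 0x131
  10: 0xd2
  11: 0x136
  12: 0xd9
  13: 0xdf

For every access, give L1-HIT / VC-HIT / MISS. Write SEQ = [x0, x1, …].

SEQ = [MISS, L1-HIT, MISS, MISS, MISS, VC-HIT, VC-HIT, L1-HIT, MISS, VC-HIT, L1-HIT, L1-HIT, MISS, L1-HIT]

0: 0x132 (blk 38, set 6) → MISS  vc=[]
1: 0x135 (blk 38, set 6) → L1-HIT  vc=[]
2: 0x1f6 (blk 62, set 6) → MISS  vc=[38]
3: 0x15b (blk 43, set 3) → MISS  vc=[38]
4: 0x1d5 (blk 58, set 2) → MISS  vc=[38]
5: 0x135 (blk 38, set 6) → VC-HIT  vc=[62]
6: 0x1f0 (blk 62, set 6) → VC-HIT  vc=[38]
7: 0x1d3 (blk 58, set 2) → L1-HIT  vc=[38]
8: 0xd1 (blk 26, set 2) → MISS  vc=[38, 58]
9: 0x131 (blk 38, set 6) → VC-HIT  vc=[62, 58]
10: 0xd2 (blk 26, set 2) → L1-HIT  vc=[62, 58]
11: 0x136 (blk 38, set 6) → L1-HIT  vc=[62, 58]
12: 0xd9 (blk 27, set 3) → MISS  vc=[62, 58, 43]
13: 0xdf (blk 27, set 3) → L1-HIT  vc=[62, 58, 43]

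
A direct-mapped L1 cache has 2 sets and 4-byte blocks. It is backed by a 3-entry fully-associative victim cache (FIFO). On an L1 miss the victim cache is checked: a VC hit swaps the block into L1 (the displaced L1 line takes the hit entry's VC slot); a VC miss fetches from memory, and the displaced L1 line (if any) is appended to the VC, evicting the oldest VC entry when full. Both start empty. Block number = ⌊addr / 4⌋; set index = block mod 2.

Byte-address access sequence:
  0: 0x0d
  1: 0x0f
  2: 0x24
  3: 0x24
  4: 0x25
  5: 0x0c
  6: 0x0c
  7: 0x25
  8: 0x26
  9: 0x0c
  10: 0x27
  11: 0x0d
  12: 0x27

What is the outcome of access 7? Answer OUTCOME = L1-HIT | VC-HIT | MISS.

OUTCOME = VC-HIT

0: 0xd (blk 3, set 1) → MISS  vc=[]
1: 0xf (blk 3, set 1) → L1-HIT  vc=[]
2: 0x24 (blk 9, set 1) → MISS  vc=[3]
3: 0x24 (blk 9, set 1) → L1-HIT  vc=[3]
4: 0x25 (blk 9, set 1) → L1-HIT  vc=[3]
5: 0xc (blk 3, set 1) → VC-HIT  vc=[9]
6: 0xc (blk 3, set 1) → L1-HIT  vc=[9]
7: 0x25 (blk 9, set 1) → VC-HIT  vc=[3]
8: 0x26 (blk 9, set 1) → L1-HIT  vc=[3]
9: 0xc (blk 3, set 1) → VC-HIT  vc=[9]
10: 0x27 (blk 9, set 1) → VC-HIT  vc=[3]
11: 0xd (blk 3, set 1) → VC-HIT  vc=[9]
12: 0x27 (blk 9, set 1) → VC-HIT  vc=[3]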